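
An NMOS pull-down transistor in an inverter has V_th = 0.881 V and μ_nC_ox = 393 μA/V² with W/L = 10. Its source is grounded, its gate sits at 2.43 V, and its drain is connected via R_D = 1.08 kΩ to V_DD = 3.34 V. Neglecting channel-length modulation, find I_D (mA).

V_GS = V_G = 2.43 V, so V_ov = 2.43 − 0.881 = 1.55 V.
k_n = μ_nC_ox · (W/L) = 3.93 mA/V².
Assume saturation: I_D = ½ k_n V_ov² = 0.5 × 3.93 × 1.55² = 4.71 mA, giving V_DS = V_DD − I_D R_D = 3.34 − 4.71 × 1.08 = -1.75 V.
But -1.75 V < V_ov = 1.55 V, so the device is actually in triode.
In triode I_D = k_n[V_ov V_DS − ½ V_DS²] and I_D = (V_DD − V_DS)/R_D. Equating: 2.12 V_DS² − 7.575 V_DS + 3.34 = 0, giving V_DS = 0.515 V (the root below V_ov).
I_D = (3.34 − 0.515) / 1.08 = 2.62 mA.

I_D = 2.62 mA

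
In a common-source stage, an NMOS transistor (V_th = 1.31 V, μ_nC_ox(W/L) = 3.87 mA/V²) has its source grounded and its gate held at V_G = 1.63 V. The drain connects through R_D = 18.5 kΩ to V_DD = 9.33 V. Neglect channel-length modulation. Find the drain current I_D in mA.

V_GS = V_G = 1.63 V, so V_ov = 1.63 − 1.31 = 0.32 V.
Assume saturation: I_D = ½ k_n V_ov² = 0.5 × 3.87 × 0.32² = 0.198 mA, giving V_DS = V_DD − I_D R_D = 9.33 − 0.198 × 18.5 = 5.66 V.
V_DS = 5.66 V ≥ V_ov = 0.32 V, confirming saturation.

I_D = 0.198 mA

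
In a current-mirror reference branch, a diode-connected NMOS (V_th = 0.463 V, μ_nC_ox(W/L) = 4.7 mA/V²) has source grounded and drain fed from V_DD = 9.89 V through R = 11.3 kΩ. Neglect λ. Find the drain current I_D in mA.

With gate tied to drain, V_GS = V_DS ≥ V_GS − V_th, so the device is in saturation.
KCL at the drain: ½ k_n (V_GS − V_th)² = (V_DD − V_GS)/R.
Let x = V_GS − 0.463. Then 26.6 x² + x − 9.427 = 0, giving x = 0.577 V (positive root), so V_GS = 1.04 V.
I_D = (V_DD − V_GS)/R = (9.89 − 1.04) / 11.3 = 0.783 mA.

I_D = 0.783 mA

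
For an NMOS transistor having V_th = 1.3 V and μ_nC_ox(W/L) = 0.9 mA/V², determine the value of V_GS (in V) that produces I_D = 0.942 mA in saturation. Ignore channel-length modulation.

In saturation I_D = ½ k_n (V_GS − V_th)², so V_GS − V_th = √(2 I_D / k_n) = √(2 × 0.942 / 0.9) = 1.45 V.
V_GS = 1.3 + 1.45 = 2.75 V.

V_GS = 2.75 V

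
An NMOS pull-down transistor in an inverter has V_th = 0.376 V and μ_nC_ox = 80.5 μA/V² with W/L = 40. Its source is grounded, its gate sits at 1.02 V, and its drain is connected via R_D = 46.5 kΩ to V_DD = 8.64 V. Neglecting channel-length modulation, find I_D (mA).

I_D = 0.184 mA

V_GS = V_G = 1.02 V, so V_ov = 1.02 − 0.376 = 0.644 V.
k_n = μ_nC_ox · (W/L) = 3.22 mA/V².
Assume saturation: I_D = ½ k_n V_ov² = 0.5 × 3.22 × 0.644² = 0.668 mA, giving V_DS = V_DD − I_D R_D = 8.64 − 0.668 × 46.5 = -22.4 V.
But -22.4 V < V_ov = 0.644 V, so the device is actually in triode.
In triode I_D = k_n[V_ov V_DS − ½ V_DS²] and I_D = (V_DD − V_DS)/R_D. Equating: 74.9 V_DS² − 97.43 V_DS + 8.64 = 0, giving V_DS = 0.0957 V (the root below V_ov).
I_D = (8.64 − 0.0957) / 46.5 = 0.184 mA.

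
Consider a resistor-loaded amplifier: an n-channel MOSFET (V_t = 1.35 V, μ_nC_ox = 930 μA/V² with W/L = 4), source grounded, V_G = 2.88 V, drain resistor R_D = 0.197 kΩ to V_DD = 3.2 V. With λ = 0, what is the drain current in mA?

V_GS = V_G = 2.88 V, so V_ov = 2.88 − 1.35 = 1.53 V.
k_n = μ_nC_ox · (W/L) = 3.72 mA/V².
Assume saturation: I_D = ½ k_n V_ov² = 0.5 × 3.72 × 1.53² = 4.35 mA, giving V_DS = V_DD − I_D R_D = 3.2 − 4.35 × 0.197 = 2.34 V.
V_DS = 2.34 V ≥ V_ov = 1.53 V, confirming saturation.

I_D = 4.35 mA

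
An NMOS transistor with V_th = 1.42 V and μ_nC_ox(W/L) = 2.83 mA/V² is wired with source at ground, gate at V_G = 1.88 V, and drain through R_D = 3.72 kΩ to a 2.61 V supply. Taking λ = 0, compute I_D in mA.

I_D = 0.299 mA

V_GS = V_G = 1.88 V, so V_ov = 1.88 − 1.42 = 0.46 V.
Assume saturation: I_D = ½ k_n V_ov² = 0.5 × 2.83 × 0.46² = 0.299 mA, giving V_DS = V_DD − I_D R_D = 2.61 − 0.299 × 3.72 = 1.5 V.
V_DS = 1.5 V ≥ V_ov = 0.46 V, confirming saturation.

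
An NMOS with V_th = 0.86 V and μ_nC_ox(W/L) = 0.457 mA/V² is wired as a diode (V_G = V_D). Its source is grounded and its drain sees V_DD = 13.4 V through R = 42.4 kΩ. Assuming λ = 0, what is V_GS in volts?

V_GS = 1.95 V

With gate tied to drain, V_GS = V_DS ≥ V_GS − V_th, so the device is in saturation.
KCL at the drain: ½ k_n (V_GS − V_th)² = (V_DD − V_GS)/R.
Let x = V_GS − 0.86. Then 9.69 x² + x − 12.54 = 0, giving x = 1.09 V (positive root), so V_GS = 1.95 V.
I_D = (V_DD − V_GS)/R = (13.4 − 1.95) / 42.4 = 0.27 mA.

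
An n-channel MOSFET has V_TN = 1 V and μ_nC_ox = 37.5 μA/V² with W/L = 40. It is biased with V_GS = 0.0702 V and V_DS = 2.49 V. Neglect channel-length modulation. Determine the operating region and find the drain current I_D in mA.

Cutoff; I_D = 0 mA

V_GS = 0.0702 V < V_TN = 1 V, so the transistor is in cutoff.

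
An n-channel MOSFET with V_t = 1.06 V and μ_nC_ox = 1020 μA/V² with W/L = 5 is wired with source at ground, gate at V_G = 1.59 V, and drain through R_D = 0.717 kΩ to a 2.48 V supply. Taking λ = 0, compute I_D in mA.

I_D = 0.716 mA

V_GS = V_G = 1.59 V, so V_ov = 1.59 − 1.06 = 0.53 V.
k_n = μ_nC_ox · (W/L) = 5.1 mA/V².
Assume saturation: I_D = ½ k_n V_ov² = 0.5 × 5.1 × 0.53² = 0.716 mA, giving V_DS = V_DD − I_D R_D = 2.48 − 0.716 × 0.717 = 1.97 V.
V_DS = 1.97 V ≥ V_ov = 0.53 V, confirming saturation.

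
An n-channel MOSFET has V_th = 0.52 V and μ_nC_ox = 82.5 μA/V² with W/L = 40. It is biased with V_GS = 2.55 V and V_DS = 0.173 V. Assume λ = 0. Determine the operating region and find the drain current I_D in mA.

Triode; I_D = 1.11 mA

k_n = μ_nC_ox · (W/L) = 3.3 mA/V².
V_ov = V_GS − V_th = 2.55 − 0.52 = 2.03 V.
Since V_DS = 0.173 V < V_ov = 2.03 V, the device is in the triode region.
I_D = k_n [V_ov · V_DS − ½ V_DS²] = 3.3 × [2.03 × 0.173 − 0.5 × 0.173²] = 1.11 mA.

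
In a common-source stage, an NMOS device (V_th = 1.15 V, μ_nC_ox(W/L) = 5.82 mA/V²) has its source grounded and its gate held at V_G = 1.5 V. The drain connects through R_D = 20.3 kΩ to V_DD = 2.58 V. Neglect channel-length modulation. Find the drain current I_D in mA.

V_GS = V_G = 1.5 V, so V_ov = 1.5 − 1.15 = 0.35 V.
Assume saturation: I_D = ½ k_n V_ov² = 0.5 × 5.82 × 0.35² = 0.356 mA, giving V_DS = V_DD − I_D R_D = 2.58 − 0.356 × 20.3 = -4.66 V.
But -4.66 V < V_ov = 0.35 V, so the device is actually in triode.
In triode I_D = k_n[V_ov V_DS − ½ V_DS²] and I_D = (V_DD − V_DS)/R_D. Equating: 59.1 V_DS² − 42.35 V_DS + 2.58 = 0, giving V_DS = 0.0672 V (the root below V_ov).
I_D = (2.58 − 0.0672) / 20.3 = 0.124 mA.

I_D = 0.124 mA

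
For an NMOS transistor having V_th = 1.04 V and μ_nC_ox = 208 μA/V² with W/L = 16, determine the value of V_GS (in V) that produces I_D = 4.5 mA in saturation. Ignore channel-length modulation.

V_GS = 2.68 V

k_n = μ_nC_ox · (W/L) = 3.328 mA/V².
In saturation I_D = ½ k_n (V_GS − V_th)², so V_GS − V_th = √(2 I_D / k_n) = √(2 × 4.5 / 3.328) = 1.64 V.
V_GS = 1.04 + 1.64 = 2.68 V.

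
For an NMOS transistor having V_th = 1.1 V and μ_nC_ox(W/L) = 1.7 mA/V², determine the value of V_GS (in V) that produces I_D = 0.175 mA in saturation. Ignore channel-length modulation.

V_GS = 1.55 V

In saturation I_D = ½ k_n (V_GS − V_th)², so V_GS − V_th = √(2 I_D / k_n) = √(2 × 0.175 / 1.7) = 0.454 V.
V_GS = 1.1 + 0.454 = 1.55 V.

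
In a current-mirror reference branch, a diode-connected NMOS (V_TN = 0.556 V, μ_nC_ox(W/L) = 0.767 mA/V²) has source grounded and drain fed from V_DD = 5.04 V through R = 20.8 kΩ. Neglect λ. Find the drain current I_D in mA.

I_D = 0.182 mA

With gate tied to drain, V_GS = V_DS ≥ V_GS − V_TN, so the device is in saturation.
KCL at the drain: ½ k_n (V_GS − V_TN)² = (V_DD − V_GS)/R.
Let x = V_GS − 0.556. Then 7.98 x² + x − 4.484 = 0, giving x = 0.69 V (positive root), so V_GS = 1.25 V.
I_D = (V_DD − V_GS)/R = (5.04 − 1.25) / 20.8 = 0.182 mA.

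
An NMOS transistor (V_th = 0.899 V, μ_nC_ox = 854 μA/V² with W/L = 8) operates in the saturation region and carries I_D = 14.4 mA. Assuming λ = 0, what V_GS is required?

k_n = μ_nC_ox · (W/L) = 6.832 mA/V².
In saturation I_D = ½ k_n (V_GS − V_th)², so V_GS − V_th = √(2 I_D / k_n) = √(2 × 14.4 / 6.832) = 2.05 V.
V_GS = 0.899 + 2.05 = 2.95 V.

V_GS = 2.95 V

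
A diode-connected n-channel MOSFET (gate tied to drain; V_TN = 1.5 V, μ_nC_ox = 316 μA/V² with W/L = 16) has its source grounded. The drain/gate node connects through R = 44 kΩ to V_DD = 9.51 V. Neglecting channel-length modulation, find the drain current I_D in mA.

I_D = 0.176 mA

With gate tied to drain, V_GS = V_DS ≥ V_GS − V_TN, so the device is in saturation.
k_n = μ_nC_ox · (W/L) = 5.056 mA/V².
KCL at the drain: ½ k_n (V_GS − V_TN)² = (V_DD − V_GS)/R.
Let x = V_GS − 1.5. Then 111 x² + x − 8.01 = 0, giving x = 0.264 V (positive root), so V_GS = 1.76 V.
I_D = (V_DD − V_GS)/R = (9.51 − 1.76) / 44 = 0.176 mA.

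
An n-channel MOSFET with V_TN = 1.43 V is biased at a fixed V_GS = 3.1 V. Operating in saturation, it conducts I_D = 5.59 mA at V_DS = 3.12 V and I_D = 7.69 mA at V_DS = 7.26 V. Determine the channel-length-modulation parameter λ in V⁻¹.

With V_GS fixed, I_D ∝ (1 + λ V_DS) in saturation, so I_D2/I_D1 = (1 + λ V_DS2)/(1 + λ V_DS1).
7.69/5.59 = 1.376 = (1 + 7.26 λ)/(1 + 3.12 λ).
Solving: λ (I_D1 V_DS2 − I_D2 V_DS1) = I_D2 − I_D1, so λ = (7.69 − 5.59) / (5.59 × 7.26 − 7.69 × 3.12) = 2.1 / 16.6 = 0.127 V⁻¹.

λ = 0.127 V⁻¹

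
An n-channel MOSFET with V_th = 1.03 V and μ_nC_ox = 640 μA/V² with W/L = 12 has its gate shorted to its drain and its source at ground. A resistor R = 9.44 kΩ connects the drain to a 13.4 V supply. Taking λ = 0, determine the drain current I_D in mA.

I_D = 1.25 mA

With gate tied to drain, V_GS = V_DS ≥ V_GS − V_th, so the device is in saturation.
k_n = μ_nC_ox · (W/L) = 7.68 mA/V².
KCL at the drain: ½ k_n (V_GS − V_th)² = (V_DD − V_GS)/R.
Let x = V_GS − 1.03. Then 36.2 x² + x − 12.37 = 0, giving x = 0.571 V (positive root), so V_GS = 1.6 V.
I_D = (V_DD − V_GS)/R = (13.4 − 1.6) / 9.44 = 1.25 mA.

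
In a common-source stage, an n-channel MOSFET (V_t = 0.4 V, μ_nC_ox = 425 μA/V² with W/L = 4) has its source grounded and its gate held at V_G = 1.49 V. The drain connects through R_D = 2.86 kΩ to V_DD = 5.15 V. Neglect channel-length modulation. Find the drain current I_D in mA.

I_D = 1.01 mA

V_GS = V_G = 1.49 V, so V_ov = 1.49 − 0.4 = 1.09 V.
k_n = μ_nC_ox · (W/L) = 1.7 mA/V².
Assume saturation: I_D = ½ k_n V_ov² = 0.5 × 1.7 × 1.09² = 1.01 mA, giving V_DS = V_DD − I_D R_D = 5.15 − 1.01 × 2.86 = 2.26 V.
V_DS = 2.26 V ≥ V_ov = 1.09 V, confirming saturation.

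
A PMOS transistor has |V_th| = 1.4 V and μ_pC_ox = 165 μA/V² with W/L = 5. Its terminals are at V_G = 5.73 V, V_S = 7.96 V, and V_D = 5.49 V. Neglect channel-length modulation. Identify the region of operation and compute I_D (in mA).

Saturation; I_D = 0.284 mA

V_SG = V_S − V_G = 7.96 − 5.73 = 2.23 V; V_SD = V_S − V_D = 7.96 − 5.49 = 2.47 V.
k_p = μ_pC_ox · (W/L) = 0.825 mA/V².
V_ov = V_SG − |V_th| = 2.23 − 1.4 = 0.83 V.
Since V_SD = 2.47 V ≥ V_ov = 0.83 V, the device is in saturation.
I_D = ½ k_p V_ov² = 0.5 × 0.825 × 0.83² = 0.284 mA.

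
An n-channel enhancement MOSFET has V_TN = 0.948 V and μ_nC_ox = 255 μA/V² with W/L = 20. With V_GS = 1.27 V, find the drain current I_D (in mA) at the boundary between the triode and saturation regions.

At the boundary V_DS = V_ov = V_GS − V_TN = 1.27 − 0.948 = 0.322 V.
k_n = μ_nC_ox · (W/L) = 5.1 mA/V².
I_D = ½ k_n V_ov² = 0.5 × 5.1 × 0.322² = 0.264 mA.

I_D = 0.264 mA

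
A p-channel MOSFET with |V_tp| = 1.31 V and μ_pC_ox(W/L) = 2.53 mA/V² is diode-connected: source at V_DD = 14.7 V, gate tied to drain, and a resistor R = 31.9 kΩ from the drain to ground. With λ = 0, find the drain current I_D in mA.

With gate tied to drain, V_SG = V_SD ≥ V_SG − |V_tp|, so the device is in saturation.
KCL at the drain: ½ k_p (V_SG − |V_tp|)² = (V_DD − V_SG)/R.
Let x = V_SG − 1.31. Then 40.4 x² + x − 13.39 = 0, giving x = 0.564 V (positive root), so V_SG = 1.87 V.
I_D = (V_DD − V_SG)/R = (14.7 − 1.87) / 31.9 = 0.402 mA.

I_D = 0.402 mA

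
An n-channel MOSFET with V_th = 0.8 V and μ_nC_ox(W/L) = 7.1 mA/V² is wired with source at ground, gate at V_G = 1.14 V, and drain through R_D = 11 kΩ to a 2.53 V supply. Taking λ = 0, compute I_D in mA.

I_D = 0.220 mA

V_GS = V_G = 1.14 V, so V_ov = 1.14 − 0.8 = 0.34 V.
Assume saturation: I_D = ½ k_n V_ov² = 0.5 × 7.1 × 0.34² = 0.41 mA, giving V_DS = V_DD − I_D R_D = 2.53 − 0.41 × 11 = -1.98 V.
But -1.98 V < V_ov = 0.34 V, so the device is actually in triode.
In triode I_D = k_n[V_ov V_DS − ½ V_DS²] and I_D = (V_DD − V_DS)/R_D. Equating: 39 V_DS² − 27.55 V_DS + 2.53 = 0, giving V_DS = 0.109 V (the root below V_ov).
I_D = (2.53 − 0.109) / 11 = 0.22 mA.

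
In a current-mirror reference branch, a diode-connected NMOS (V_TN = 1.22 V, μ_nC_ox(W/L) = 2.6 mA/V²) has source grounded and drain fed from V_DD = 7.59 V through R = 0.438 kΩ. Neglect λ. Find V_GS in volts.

V_GS = 3.80 V

With gate tied to drain, V_GS = V_DS ≥ V_GS − V_TN, so the device is in saturation.
KCL at the drain: ½ k_n (V_GS − V_TN)² = (V_DD − V_GS)/R.
Let x = V_GS − 1.22. Then 0.569 x² + x − 6.37 = 0, giving x = 2.58 V (positive root), so V_GS = 3.8 V.
I_D = (V_DD − V_GS)/R = (7.59 − 3.8) / 0.438 = 8.65 mA.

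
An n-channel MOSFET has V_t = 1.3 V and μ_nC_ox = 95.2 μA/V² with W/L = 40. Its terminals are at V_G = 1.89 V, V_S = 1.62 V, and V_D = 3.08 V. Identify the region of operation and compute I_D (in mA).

Cutoff; I_D = 0 mA

V_GS = V_G − V_S = 1.89 − 1.62 = 0.27 V; V_DS = V_D − V_S = 3.08 − 1.62 = 1.46 V.
V_GS = 0.27 V < V_t = 1.3 V, so the transistor is in cutoff.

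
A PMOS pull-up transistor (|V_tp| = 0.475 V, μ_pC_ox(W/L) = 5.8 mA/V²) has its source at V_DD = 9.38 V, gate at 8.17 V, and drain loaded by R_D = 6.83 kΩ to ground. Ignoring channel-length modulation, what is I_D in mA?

I_D = 1.31 mA

V_SG = V_DD − V_G = 9.38 − 8.17 = 1.21 V, so V_ov = 1.21 − 0.475 = 0.735 V.
Assume saturation: I_D = ½ k_p V_ov² = 0.5 × 5.8 × 0.735² = 1.57 mA, giving V_SD = V_DD − I_D R_D = 9.38 − 1.57 × 6.83 = -1.32 V.
But -1.32 V < V_ov = 0.735 V, so the device is actually in triode.
In triode I_D = k_p[V_ov V_SD − ½ V_SD²] and I_D = (V_DD − V_SD)/R_D. Equating: 19.8 V_SD² − 30.12 V_SD + 9.38 = 0, giving V_SD = 0.437 V (the root below V_ov).
I_D = (9.38 − 0.437) / 6.83 = 1.31 mA.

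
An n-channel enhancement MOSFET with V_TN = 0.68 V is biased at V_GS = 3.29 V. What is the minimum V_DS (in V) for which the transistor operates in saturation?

V_DS,sat = 2.61 V

The boundary between triode and saturation is V_DS = V_GS − V_TN = V_ov.
V_ov = 3.29 − 0.68 = 2.61 V.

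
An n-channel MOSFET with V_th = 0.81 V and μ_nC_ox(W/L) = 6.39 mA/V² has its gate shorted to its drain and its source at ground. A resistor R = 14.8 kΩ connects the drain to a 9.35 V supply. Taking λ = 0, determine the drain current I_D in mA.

I_D = 0.549 mA

With gate tied to drain, V_GS = V_DS ≥ V_GS − V_th, so the device is in saturation.
KCL at the drain: ½ k_n (V_GS − V_th)² = (V_DD − V_GS)/R.
Let x = V_GS − 0.81. Then 47.3 x² + x − 8.54 = 0, giving x = 0.415 V (positive root), so V_GS = 1.22 V.
I_D = (V_DD − V_GS)/R = (9.35 − 1.22) / 14.8 = 0.549 mA.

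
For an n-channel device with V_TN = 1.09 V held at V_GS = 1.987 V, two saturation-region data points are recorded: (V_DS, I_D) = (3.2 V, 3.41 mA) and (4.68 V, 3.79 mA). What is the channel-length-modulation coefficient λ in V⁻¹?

With V_GS fixed, I_D ∝ (1 + λ V_DS) in saturation, so I_D2/I_D1 = (1 + λ V_DS2)/(1 + λ V_DS1).
3.79/3.41 = 1.111 = (1 + 4.68 λ)/(1 + 3.2 λ).
Solving: λ (I_D1 V_DS2 − I_D2 V_DS1) = I_D2 − I_D1, so λ = (3.79 − 3.41) / (3.41 × 4.68 − 3.79 × 3.2) = 0.38 / 3.83 = 0.0992 V⁻¹.

λ = 0.0992 V⁻¹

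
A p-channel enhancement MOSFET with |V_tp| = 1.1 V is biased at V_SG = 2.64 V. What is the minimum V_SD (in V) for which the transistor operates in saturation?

The boundary between triode and saturation is V_SD = V_SG − |V_tp| = V_ov.
V_ov = 2.64 − 1.1 = 1.54 V.

V_SD,sat = 1.54 V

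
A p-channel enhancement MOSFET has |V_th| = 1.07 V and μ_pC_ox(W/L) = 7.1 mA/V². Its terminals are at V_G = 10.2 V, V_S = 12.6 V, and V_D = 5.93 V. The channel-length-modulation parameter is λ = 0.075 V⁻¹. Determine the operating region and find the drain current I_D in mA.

Saturation; I_D = 9.42 mA

V_SG = V_S − V_G = 12.6 − 10.2 = 2.4 V; V_SD = V_S − V_D = 12.6 − 5.93 = 6.67 V.
V_ov = V_SG − |V_th| = 2.4 − 1.07 = 1.33 V.
Since V_SD = 6.67 V ≥ V_ov = 1.33 V, the device is in saturation.
I_D = ½ k_p V_ov² (1 + λ V_SD) = 0.5 × 7.1 × 1.33² × (1 + 0.075 × 6.67) = 9.42 mA.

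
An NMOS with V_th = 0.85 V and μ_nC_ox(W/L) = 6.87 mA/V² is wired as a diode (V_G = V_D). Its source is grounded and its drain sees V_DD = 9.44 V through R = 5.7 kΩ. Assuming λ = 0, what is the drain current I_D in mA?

With gate tied to drain, V_GS = V_DS ≥ V_GS − V_th, so the device is in saturation.
KCL at the drain: ½ k_n (V_GS − V_th)² = (V_DD − V_GS)/R.
Let x = V_GS − 0.85. Then 19.6 x² + x − 8.59 = 0, giving x = 0.637 V (positive root), so V_GS = 1.49 V.
I_D = (V_DD − V_GS)/R = (9.44 − 1.49) / 5.7 = 1.4 mA.

I_D = 1.40 mA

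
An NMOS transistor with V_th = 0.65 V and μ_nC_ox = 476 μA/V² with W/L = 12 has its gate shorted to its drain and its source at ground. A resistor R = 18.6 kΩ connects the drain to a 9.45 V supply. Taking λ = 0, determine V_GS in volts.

V_GS = 1.05 V

With gate tied to drain, V_GS = V_DS ≥ V_GS − V_th, so the device is in saturation.
k_n = μ_nC_ox · (W/L) = 5.712 mA/V².
KCL at the drain: ½ k_n (V_GS − V_th)² = (V_DD − V_GS)/R.
Let x = V_GS − 0.65. Then 53.1 x² + x − 8.8 = 0, giving x = 0.398 V (positive root), so V_GS = 1.05 V.
I_D = (V_DD − V_GS)/R = (9.45 − 1.05) / 18.6 = 0.452 mA.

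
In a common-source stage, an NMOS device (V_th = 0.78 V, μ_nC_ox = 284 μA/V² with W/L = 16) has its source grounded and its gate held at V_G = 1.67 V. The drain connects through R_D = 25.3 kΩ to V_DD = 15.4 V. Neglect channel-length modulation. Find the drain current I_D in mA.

V_GS = V_G = 1.67 V, so V_ov = 1.67 − 0.78 = 0.89 V.
k_n = μ_nC_ox · (W/L) = 4.544 mA/V².
Assume saturation: I_D = ½ k_n V_ov² = 0.5 × 4.544 × 0.89² = 1.8 mA, giving V_DS = V_DD − I_D R_D = 15.4 − 1.8 × 25.3 = -30.1 V.
But -30.1 V < V_ov = 0.89 V, so the device is actually in triode.
In triode I_D = k_n[V_ov V_DS − ½ V_DS²] and I_D = (V_DD − V_DS)/R_D. Equating: 57.5 V_DS² − 103.3 V_DS + 15.4 = 0, giving V_DS = 0.164 V (the root below V_ov).
I_D = (15.4 − 0.164) / 25.3 = 0.602 mA.

I_D = 0.602 mA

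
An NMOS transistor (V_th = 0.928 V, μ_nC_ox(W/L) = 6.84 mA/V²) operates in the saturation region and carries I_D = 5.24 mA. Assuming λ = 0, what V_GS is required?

V_GS = 2.17 V

In saturation I_D = ½ k_n (V_GS − V_th)², so V_GS − V_th = √(2 I_D / k_n) = √(2 × 5.24 / 6.84) = 1.24 V.
V_GS = 0.928 + 1.24 = 2.17 V.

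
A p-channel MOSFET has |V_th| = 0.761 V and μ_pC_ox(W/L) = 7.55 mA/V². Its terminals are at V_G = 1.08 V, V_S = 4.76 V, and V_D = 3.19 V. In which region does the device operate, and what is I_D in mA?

Triode; I_D = 25.3 mA

V_SG = V_S − V_G = 4.76 − 1.08 = 3.68 V; V_SD = V_S − V_D = 4.76 − 3.19 = 1.57 V.
V_ov = V_SG − |V_th| = 3.68 − 0.761 = 2.92 V.
Since V_SD = 1.57 V < V_ov = 2.92 V, the device is in the triode region.
I_D = k_p [V_ov · V_SD − ½ V_SD²] = 7.55 × [2.92 × 1.57 − 0.5 × 1.57²] = 25.3 mA.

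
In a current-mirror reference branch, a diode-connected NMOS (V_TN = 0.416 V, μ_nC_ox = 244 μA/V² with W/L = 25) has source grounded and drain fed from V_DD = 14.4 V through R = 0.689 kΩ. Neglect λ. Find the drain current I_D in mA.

With gate tied to drain, V_GS = V_DS ≥ V_GS − V_TN, so the device is in saturation.
k_n = μ_nC_ox · (W/L) = 6.1 mA/V².
KCL at the drain: ½ k_n (V_GS − V_TN)² = (V_DD − V_GS)/R.
Let x = V_GS − 0.416. Then 2.1 x² + x − 13.98 = 0, giving x = 2.35 V (positive root), so V_GS = 2.77 V.
I_D = (V_DD − V_GS)/R = (14.4 − 2.77) / 0.689 = 16.9 mA.

I_D = 16.9 mA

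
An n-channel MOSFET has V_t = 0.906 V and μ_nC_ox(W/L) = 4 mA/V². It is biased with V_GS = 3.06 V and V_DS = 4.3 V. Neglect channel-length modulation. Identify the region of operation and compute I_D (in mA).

V_ov = V_GS − V_t = 3.06 − 0.906 = 2.15 V.
Since V_DS = 4.3 V ≥ V_ov = 2.15 V, the device is in saturation.
I_D = ½ k_n V_ov² = 0.5 × 4 × 2.15² = 9.28 mA.

Saturation; I_D = 9.28 mA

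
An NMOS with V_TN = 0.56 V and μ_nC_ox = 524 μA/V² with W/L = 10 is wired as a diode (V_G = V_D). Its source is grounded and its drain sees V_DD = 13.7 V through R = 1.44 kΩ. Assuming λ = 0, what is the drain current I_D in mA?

With gate tied to drain, V_GS = V_DS ≥ V_GS − V_TN, so the device is in saturation.
k_n = μ_nC_ox · (W/L) = 5.24 mA/V².
KCL at the drain: ½ k_n (V_GS − V_TN)² = (V_DD − V_GS)/R.
Let x = V_GS − 0.56. Then 3.77 x² + x − 13.14 = 0, giving x = 1.74 V (positive root), so V_GS = 2.3 V.
I_D = (V_DD − V_GS)/R = (13.7 − 2.3) / 1.44 = 7.92 mA.

I_D = 7.92 mA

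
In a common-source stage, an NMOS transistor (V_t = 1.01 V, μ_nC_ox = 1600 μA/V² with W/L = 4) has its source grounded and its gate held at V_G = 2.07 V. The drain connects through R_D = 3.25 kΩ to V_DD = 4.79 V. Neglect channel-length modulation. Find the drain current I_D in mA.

V_GS = V_G = 2.07 V, so V_ov = 2.07 − 1.01 = 1.06 V.
k_n = μ_nC_ox · (W/L) = 6.4 mA/V².
Assume saturation: I_D = ½ k_n V_ov² = 0.5 × 6.4 × 1.06² = 3.6 mA, giving V_DS = V_DD − I_D R_D = 4.79 − 3.6 × 3.25 = -6.9 V.
But -6.9 V < V_ov = 1.06 V, so the device is actually in triode.
In triode I_D = k_n[V_ov V_DS − ½ V_DS²] and I_D = (V_DD − V_DS)/R_D. Equating: 10.4 V_DS² − 23.05 V_DS + 4.79 = 0, giving V_DS = 0.232 V (the root below V_ov).
I_D = (4.79 − 0.232) / 3.25 = 1.4 mA.

I_D = 1.40 mA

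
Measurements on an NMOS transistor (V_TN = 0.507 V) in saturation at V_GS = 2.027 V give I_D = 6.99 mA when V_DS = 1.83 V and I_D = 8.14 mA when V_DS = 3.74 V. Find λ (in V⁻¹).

With V_GS fixed, I_D ∝ (1 + λ V_DS) in saturation, so I_D2/I_D1 = (1 + λ V_DS2)/(1 + λ V_DS1).
8.14/6.99 = 1.165 = (1 + 3.74 λ)/(1 + 1.83 λ).
Solving: λ (I_D1 V_DS2 − I_D2 V_DS1) = I_D2 − I_D1, so λ = (8.14 − 6.99) / (6.99 × 3.74 − 8.14 × 1.83) = 1.15 / 11.2 = 0.102 V⁻¹.

λ = 0.102 V⁻¹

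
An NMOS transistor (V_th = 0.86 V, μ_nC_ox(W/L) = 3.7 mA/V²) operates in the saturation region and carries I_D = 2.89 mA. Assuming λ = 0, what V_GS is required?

V_GS = 2.11 V

In saturation I_D = ½ k_n (V_GS − V_th)², so V_GS − V_th = √(2 I_D / k_n) = √(2 × 2.89 / 3.7) = 1.25 V.
V_GS = 0.86 + 1.25 = 2.11 V.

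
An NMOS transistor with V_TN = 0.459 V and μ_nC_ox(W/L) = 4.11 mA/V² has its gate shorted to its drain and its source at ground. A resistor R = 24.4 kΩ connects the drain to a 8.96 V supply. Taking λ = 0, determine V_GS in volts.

With gate tied to drain, V_GS = V_DS ≥ V_GS − V_TN, so the device is in saturation.
KCL at the drain: ½ k_n (V_GS − V_TN)² = (V_DD − V_GS)/R.
Let x = V_GS − 0.459. Then 50.1 x² + x − 8.501 = 0, giving x = 0.402 V (positive root), so V_GS = 0.861 V.
I_D = (V_DD − V_GS)/R = (8.96 − 0.861) / 24.4 = 0.332 mA.

V_GS = 0.861 V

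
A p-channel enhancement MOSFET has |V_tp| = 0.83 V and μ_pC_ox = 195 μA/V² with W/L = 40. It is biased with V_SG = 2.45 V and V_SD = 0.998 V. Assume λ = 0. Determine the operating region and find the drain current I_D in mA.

Triode; I_D = 8.73 mA

k_p = μ_pC_ox · (W/L) = 7.8 mA/V².
V_ov = V_SG − |V_tp| = 2.45 − 0.83 = 1.62 V.
Since V_SD = 0.998 V < V_ov = 1.62 V, the device is in the triode region.
I_D = k_p [V_ov · V_SD − ½ V_SD²] = 7.8 × [1.62 × 0.998 − 0.5 × 0.998²] = 8.73 mA.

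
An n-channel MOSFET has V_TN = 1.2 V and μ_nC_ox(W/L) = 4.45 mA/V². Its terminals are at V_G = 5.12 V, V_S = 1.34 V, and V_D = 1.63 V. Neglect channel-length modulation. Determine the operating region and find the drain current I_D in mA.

V_GS = V_G − V_S = 5.12 − 1.34 = 3.78 V; V_DS = V_D − V_S = 1.63 − 1.34 = 0.29 V.
V_ov = V_GS − V_TN = 3.78 − 1.2 = 2.58 V.
Since V_DS = 0.29 V < V_ov = 2.58 V, the device is in the triode region.
I_D = k_n [V_ov · V_DS − ½ V_DS²] = 4.45 × [2.58 × 0.29 − 0.5 × 0.29²] = 3.14 mA.

Triode; I_D = 3.14 mA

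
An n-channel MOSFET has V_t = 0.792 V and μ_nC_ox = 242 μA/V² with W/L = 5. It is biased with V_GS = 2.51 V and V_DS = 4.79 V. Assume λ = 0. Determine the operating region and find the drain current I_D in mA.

Saturation; I_D = 1.79 mA

k_n = μ_nC_ox · (W/L) = 1.21 mA/V².
V_ov = V_GS − V_t = 2.51 − 0.792 = 1.72 V.
Since V_DS = 4.79 V ≥ V_ov = 1.72 V, the device is in saturation.
I_D = ½ k_n V_ov² = 0.5 × 1.21 × 1.72² = 1.79 mA.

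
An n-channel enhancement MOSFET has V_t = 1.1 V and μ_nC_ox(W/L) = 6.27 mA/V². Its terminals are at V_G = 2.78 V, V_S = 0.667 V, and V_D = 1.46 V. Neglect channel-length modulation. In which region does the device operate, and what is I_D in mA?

Triode; I_D = 3.07 mA

V_GS = V_G − V_S = 2.78 − 0.667 = 2.11 V; V_DS = V_D − V_S = 1.46 − 0.667 = 0.793 V.
V_ov = V_GS − V_t = 2.11 − 1.1 = 1.01 V.
Since V_DS = 0.793 V < V_ov = 1.01 V, the device is in the triode region.
I_D = k_n [V_ov · V_DS − ½ V_DS²] = 6.27 × [1.01 × 0.793 − 0.5 × 0.793²] = 3.07 mA.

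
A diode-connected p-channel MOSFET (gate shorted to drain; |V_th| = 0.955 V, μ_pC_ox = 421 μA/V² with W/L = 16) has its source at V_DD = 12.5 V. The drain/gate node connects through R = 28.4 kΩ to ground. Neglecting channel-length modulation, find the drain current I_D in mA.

I_D = 0.394 mA

With gate tied to drain, V_SG = V_SD ≥ V_SG − |V_th|, so the device is in saturation.
k_p = μ_pC_ox · (W/L) = 6.736 mA/V².
KCL at the drain: ½ k_p (V_SG − |V_th|)² = (V_DD − V_SG)/R.
Let x = V_SG − 0.955. Then 95.7 x² + x − 11.54 = 0, giving x = 0.342 V (positive root), so V_SG = 1.3 V.
I_D = (V_DD − V_SG)/R = (12.5 − 1.3) / 28.4 = 0.394 mA.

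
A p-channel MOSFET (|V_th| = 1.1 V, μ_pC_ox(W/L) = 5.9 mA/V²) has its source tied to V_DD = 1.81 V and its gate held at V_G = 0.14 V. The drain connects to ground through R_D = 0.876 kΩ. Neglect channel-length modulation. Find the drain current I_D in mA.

I_D = 0.958 mA

V_SG = V_DD − V_G = 1.81 − 0.14 = 1.67 V, so V_ov = 1.67 − 1.1 = 0.57 V.
Assume saturation: I_D = ½ k_p V_ov² = 0.5 × 5.9 × 0.57² = 0.958 mA, giving V_SD = V_DD − I_D R_D = 1.81 − 0.958 × 0.876 = 0.97 V.
V_SD = 0.97 V ≥ V_ov = 0.57 V, confirming saturation.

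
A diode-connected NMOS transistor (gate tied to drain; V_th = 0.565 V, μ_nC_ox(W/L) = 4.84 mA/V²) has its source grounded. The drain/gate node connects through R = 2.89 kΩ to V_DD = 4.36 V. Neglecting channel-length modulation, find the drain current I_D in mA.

With gate tied to drain, V_GS = V_DS ≥ V_GS − V_th, so the device is in saturation.
KCL at the drain: ½ k_n (V_GS − V_th)² = (V_DD − V_GS)/R.
Let x = V_GS − 0.565. Then 6.99 x² + x − 3.795 = 0, giving x = 0.669 V (positive root), so V_GS = 1.23 V.
I_D = (V_DD − V_GS)/R = (4.36 − 1.23) / 2.89 = 1.08 mA.

I_D = 1.08 mA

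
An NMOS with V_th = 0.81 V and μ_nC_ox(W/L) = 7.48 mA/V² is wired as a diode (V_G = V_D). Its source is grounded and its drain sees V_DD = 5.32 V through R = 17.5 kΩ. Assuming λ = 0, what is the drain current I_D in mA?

I_D = 0.243 mA

With gate tied to drain, V_GS = V_DS ≥ V_GS − V_th, so the device is in saturation.
KCL at the drain: ½ k_n (V_GS − V_th)² = (V_DD − V_GS)/R.
Let x = V_GS − 0.81. Then 65.5 x² + x − 4.51 = 0, giving x = 0.255 V (positive root), so V_GS = 1.06 V.
I_D = (V_DD − V_GS)/R = (5.32 − 1.06) / 17.5 = 0.243 mA.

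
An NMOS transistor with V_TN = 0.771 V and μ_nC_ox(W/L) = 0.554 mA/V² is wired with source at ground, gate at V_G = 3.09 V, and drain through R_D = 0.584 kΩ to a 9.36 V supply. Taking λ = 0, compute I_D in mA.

I_D = 1.49 mA

V_GS = V_G = 3.09 V, so V_ov = 3.09 − 0.771 = 2.32 V.
Assume saturation: I_D = ½ k_n V_ov² = 0.5 × 0.554 × 2.32² = 1.49 mA, giving V_DS = V_DD − I_D R_D = 9.36 − 1.49 × 0.584 = 8.49 V.
V_DS = 8.49 V ≥ V_ov = 2.32 V, confirming saturation.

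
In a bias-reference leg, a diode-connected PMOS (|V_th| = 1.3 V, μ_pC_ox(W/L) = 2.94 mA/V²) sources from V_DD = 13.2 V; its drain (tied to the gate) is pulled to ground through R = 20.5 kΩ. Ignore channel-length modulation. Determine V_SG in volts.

V_SG = 1.91 V

With gate tied to drain, V_SG = V_SD ≥ V_SG − |V_th|, so the device is in saturation.
KCL at the drain: ½ k_p (V_SG − |V_th|)² = (V_DD − V_SG)/R.
Let x = V_SG − 1.3. Then 30.1 x² + x − 11.9 = 0, giving x = 0.612 V (positive root), so V_SG = 1.91 V.
I_D = (V_DD − V_SG)/R = (13.2 − 1.91) / 20.5 = 0.551 mA.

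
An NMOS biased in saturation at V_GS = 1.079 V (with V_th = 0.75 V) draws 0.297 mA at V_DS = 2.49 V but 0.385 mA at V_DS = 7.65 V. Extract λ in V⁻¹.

With V_GS fixed, I_D ∝ (1 + λ V_DS) in saturation, so I_D2/I_D1 = (1 + λ V_DS2)/(1 + λ V_DS1).
0.385/0.297 = 1.296 = (1 + 7.65 λ)/(1 + 2.49 λ).
Solving: λ (I_D1 V_DS2 − I_D2 V_DS1) = I_D2 − I_D1, so λ = (0.385 − 0.297) / (0.297 × 7.65 − 0.385 × 2.49) = 0.088 / 1.31 = 0.067 V⁻¹.

λ = 0.0670 V⁻¹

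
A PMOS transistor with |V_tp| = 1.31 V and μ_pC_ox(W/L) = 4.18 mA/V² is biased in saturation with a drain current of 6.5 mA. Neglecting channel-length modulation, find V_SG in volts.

V_SG = 3.07 V

In saturation I_D = ½ k_p (V_SG − |V_tp|)², so V_SG − |V_tp| = √(2 I_D / k_p) = √(2 × 6.5 / 4.18) = 1.76 V.
V_SG = 1.31 + 1.76 = 3.07 V.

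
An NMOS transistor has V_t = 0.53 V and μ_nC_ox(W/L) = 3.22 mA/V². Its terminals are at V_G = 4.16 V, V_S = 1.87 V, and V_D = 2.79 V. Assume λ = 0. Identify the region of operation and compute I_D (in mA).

Triode; I_D = 3.85 mA

V_GS = V_G − V_S = 4.16 − 1.87 = 2.29 V; V_DS = V_D − V_S = 2.79 − 1.87 = 0.92 V.
V_ov = V_GS − V_t = 2.29 − 0.53 = 1.76 V.
Since V_DS = 0.92 V < V_ov = 1.76 V, the device is in the triode region.
I_D = k_n [V_ov · V_DS − ½ V_DS²] = 3.22 × [1.76 × 0.92 − 0.5 × 0.92²] = 3.85 mA.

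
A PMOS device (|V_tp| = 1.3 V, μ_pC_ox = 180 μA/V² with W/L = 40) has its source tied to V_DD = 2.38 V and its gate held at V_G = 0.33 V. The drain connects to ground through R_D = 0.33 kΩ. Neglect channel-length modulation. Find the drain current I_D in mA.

I_D = 2.02 mA

V_SG = V_DD − V_G = 2.38 − 0.33 = 2.05 V, so V_ov = 2.05 − 1.3 = 0.75 V.
k_p = μ_pC_ox · (W/L) = 7.2 mA/V².
Assume saturation: I_D = ½ k_p V_ov² = 0.5 × 7.2 × 0.75² = 2.02 mA, giving V_SD = V_DD − I_D R_D = 2.38 − 2.02 × 0.33 = 1.71 V.
V_SD = 1.71 V ≥ V_ov = 0.75 V, confirming saturation.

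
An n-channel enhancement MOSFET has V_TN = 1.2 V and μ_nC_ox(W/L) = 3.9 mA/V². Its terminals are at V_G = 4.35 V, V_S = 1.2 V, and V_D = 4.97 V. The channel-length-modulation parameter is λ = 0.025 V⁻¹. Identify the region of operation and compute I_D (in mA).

V_GS = V_G − V_S = 4.35 − 1.2 = 3.15 V; V_DS = V_D − V_S = 4.97 − 1.2 = 3.77 V.
V_ov = V_GS − V_TN = 3.15 − 1.2 = 1.95 V.
Since V_DS = 3.77 V ≥ V_ov = 1.95 V, the device is in saturation.
I_D = ½ k_n V_ov² (1 + λ V_DS) = 0.5 × 3.9 × 1.95² × (1 + 0.025 × 3.77) = 8.11 mA.

Saturation; I_D = 8.11 mA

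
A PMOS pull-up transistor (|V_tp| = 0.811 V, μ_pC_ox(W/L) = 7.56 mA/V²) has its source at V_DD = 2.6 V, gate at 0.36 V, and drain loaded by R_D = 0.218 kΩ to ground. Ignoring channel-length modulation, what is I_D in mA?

V_SG = V_DD − V_G = 2.6 − 0.36 = 2.24 V, so V_ov = 2.24 − 0.811 = 1.43 V.
Assume saturation: I_D = ½ k_p V_ov² = 0.5 × 7.56 × 1.43² = 7.72 mA, giving V_SD = V_DD − I_D R_D = 2.6 − 7.72 × 0.218 = 0.917 V.
But 0.917 V < V_ov = 1.43 V, so the device is actually in triode.
In triode I_D = k_p[V_ov V_SD − ½ V_SD²] and I_D = (V_DD − V_SD)/R_D. Equating: 0.824 V_SD² − 3.355 V_SD + 2.6 = 0, giving V_SD = 1.04 V (the root below V_ov).
I_D = (2.6 − 1.04) / 0.218 = 7.15 mA.

I_D = 7.15 mA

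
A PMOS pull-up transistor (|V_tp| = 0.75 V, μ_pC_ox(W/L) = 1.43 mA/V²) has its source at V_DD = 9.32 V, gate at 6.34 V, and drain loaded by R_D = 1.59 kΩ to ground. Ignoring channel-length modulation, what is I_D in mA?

V_SG = V_DD − V_G = 9.32 − 6.34 = 2.98 V, so V_ov = 2.98 − 0.75 = 2.23 V.
Assume saturation: I_D = ½ k_p V_ov² = 0.5 × 1.43 × 2.23² = 3.56 mA, giving V_SD = V_DD − I_D R_D = 9.32 − 3.56 × 1.59 = 3.67 V.
V_SD = 3.67 V ≥ V_ov = 2.23 V, confirming saturation.

I_D = 3.56 mA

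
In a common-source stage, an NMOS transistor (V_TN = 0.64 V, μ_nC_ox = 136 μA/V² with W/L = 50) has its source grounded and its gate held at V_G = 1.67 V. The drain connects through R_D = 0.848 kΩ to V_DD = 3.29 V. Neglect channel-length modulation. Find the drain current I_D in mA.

I_D = 3.11 mA

V_GS = V_G = 1.67 V, so V_ov = 1.67 − 0.64 = 1.03 V.
k_n = μ_nC_ox · (W/L) = 6.8 mA/V².
Assume saturation: I_D = ½ k_n V_ov² = 0.5 × 6.8 × 1.03² = 3.61 mA, giving V_DS = V_DD − I_D R_D = 3.29 − 3.61 × 0.848 = 0.231 V.
But 0.231 V < V_ov = 1.03 V, so the device is actually in triode.
In triode I_D = k_n[V_ov V_DS − ½ V_DS²] and I_D = (V_DD − V_DS)/R_D. Equating: 2.88 V_DS² − 6.939 V_DS + 3.29 = 0, giving V_DS = 0.649 V (the root below V_ov).
I_D = (3.29 − 0.649) / 0.848 = 3.11 mA.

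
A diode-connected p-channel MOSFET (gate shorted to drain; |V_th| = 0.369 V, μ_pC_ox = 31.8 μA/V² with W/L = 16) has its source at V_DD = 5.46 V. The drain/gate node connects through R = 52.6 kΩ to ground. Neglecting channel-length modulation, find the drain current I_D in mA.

I_D = 0.0857 mA

With gate tied to drain, V_SG = V_SD ≥ V_SG − |V_th|, so the device is in saturation.
k_p = μ_pC_ox · (W/L) = 0.5088 mA/V².
KCL at the drain: ½ k_p (V_SG − |V_th|)² = (V_DD − V_SG)/R.
Let x = V_SG − 0.369. Then 13.4 x² + x − 5.091 = 0, giving x = 0.581 V (positive root), so V_SG = 0.95 V.
I_D = (V_DD − V_SG)/R = (5.46 − 0.95) / 52.6 = 0.0857 mA.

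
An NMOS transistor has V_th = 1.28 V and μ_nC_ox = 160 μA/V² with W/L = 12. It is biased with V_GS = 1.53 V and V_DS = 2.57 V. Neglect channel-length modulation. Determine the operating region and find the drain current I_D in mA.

Saturation; I_D = 0.0600 mA

k_n = μ_nC_ox · (W/L) = 1.92 mA/V².
V_ov = V_GS − V_th = 1.53 − 1.28 = 0.25 V.
Since V_DS = 2.57 V ≥ V_ov = 0.25 V, the device is in saturation.
I_D = ½ k_n V_ov² = 0.5 × 1.92 × 0.25² = 0.06 mA.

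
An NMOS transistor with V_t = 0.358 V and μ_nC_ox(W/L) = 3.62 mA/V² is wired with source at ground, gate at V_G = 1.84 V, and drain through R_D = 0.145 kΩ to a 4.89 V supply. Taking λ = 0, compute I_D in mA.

V_GS = V_G = 1.84 V, so V_ov = 1.84 − 0.358 = 1.48 V.
Assume saturation: I_D = ½ k_n V_ov² = 0.5 × 3.62 × 1.48² = 3.98 mA, giving V_DS = V_DD − I_D R_D = 4.89 − 3.98 × 0.145 = 4.31 V.
V_DS = 4.31 V ≥ V_ov = 1.48 V, confirming saturation.

I_D = 3.98 mA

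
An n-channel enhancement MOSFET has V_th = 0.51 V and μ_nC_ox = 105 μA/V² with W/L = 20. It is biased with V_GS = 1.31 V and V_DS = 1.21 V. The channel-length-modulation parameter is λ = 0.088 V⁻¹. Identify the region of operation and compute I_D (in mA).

Saturation; I_D = 0.744 mA

k_n = μ_nC_ox · (W/L) = 2.1 mA/V².
V_ov = V_GS − V_th = 1.31 − 0.51 = 0.8 V.
Since V_DS = 1.21 V ≥ V_ov = 0.8 V, the device is in saturation.
I_D = ½ k_n V_ov² (1 + λ V_DS) = 0.5 × 2.1 × 0.8² × (1 + 0.088 × 1.21) = 0.744 mA.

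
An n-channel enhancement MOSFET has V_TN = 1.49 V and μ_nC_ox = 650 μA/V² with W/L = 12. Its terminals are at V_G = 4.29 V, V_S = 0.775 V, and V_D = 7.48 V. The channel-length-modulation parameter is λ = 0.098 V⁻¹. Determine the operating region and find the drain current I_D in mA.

Saturation; I_D = 26.5 mA

V_GS = V_G − V_S = 4.29 − 0.775 = 3.52 V; V_DS = V_D − V_S = 7.48 − 0.775 = 6.71 V.
k_n = μ_nC_ox · (W/L) = 7.8 mA/V².
V_ov = V_GS − V_TN = 3.52 − 1.49 = 2.03 V.
Since V_DS = 6.71 V ≥ V_ov = 2.03 V, the device is in saturation.
I_D = ½ k_n V_ov² (1 + λ V_DS) = 0.5 × 7.8 × 2.03² × (1 + 0.098 × 6.71) = 26.5 mA.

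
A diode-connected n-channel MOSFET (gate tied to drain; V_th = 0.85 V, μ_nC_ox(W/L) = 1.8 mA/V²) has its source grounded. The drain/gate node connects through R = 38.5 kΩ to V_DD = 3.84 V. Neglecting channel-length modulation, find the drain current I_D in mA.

I_D = 0.0704 mA

With gate tied to drain, V_GS = V_DS ≥ V_GS − V_th, so the device is in saturation.
KCL at the drain: ½ k_n (V_GS − V_th)² = (V_DD − V_GS)/R.
Let x = V_GS − 0.85. Then 34.6 x² + x − 2.99 = 0, giving x = 0.28 V (positive root), so V_GS = 1.13 V.
I_D = (V_DD − V_GS)/R = (3.84 − 1.13) / 38.5 = 0.0704 mA.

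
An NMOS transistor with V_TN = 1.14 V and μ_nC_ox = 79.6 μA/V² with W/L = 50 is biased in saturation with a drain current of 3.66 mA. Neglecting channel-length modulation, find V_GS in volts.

k_n = μ_nC_ox · (W/L) = 3.98 mA/V².
In saturation I_D = ½ k_n (V_GS − V_TN)², so V_GS − V_TN = √(2 I_D / k_n) = √(2 × 3.66 / 3.98) = 1.36 V.
V_GS = 1.14 + 1.36 = 2.5 V.

V_GS = 2.50 V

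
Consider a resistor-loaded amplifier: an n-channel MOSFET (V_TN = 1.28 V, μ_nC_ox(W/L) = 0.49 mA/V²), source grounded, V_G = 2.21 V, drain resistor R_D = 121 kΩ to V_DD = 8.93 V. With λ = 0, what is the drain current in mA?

V_GS = V_G = 2.21 V, so V_ov = 2.21 − 1.28 = 0.93 V.
Assume saturation: I_D = ½ k_n V_ov² = 0.5 × 0.49 × 0.93² = 0.212 mA, giving V_DS = V_DD − I_D R_D = 8.93 − 0.212 × 121 = -16.7 V.
But -16.7 V < V_ov = 0.93 V, so the device is actually in triode.
In triode I_D = k_n[V_ov V_DS − ½ V_DS²] and I_D = (V_DD − V_DS)/R_D. Equating: 29.6 V_DS² − 56.14 V_DS + 8.93 = 0, giving V_DS = 0.175 V (the root below V_ov).
I_D = (8.93 − 0.175) / 121 = 0.0724 mA.

I_D = 0.0724 mA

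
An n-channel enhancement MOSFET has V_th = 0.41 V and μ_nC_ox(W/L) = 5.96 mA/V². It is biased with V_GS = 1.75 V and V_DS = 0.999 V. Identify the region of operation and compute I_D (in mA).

V_ov = V_GS − V_th = 1.75 − 0.41 = 1.34 V.
Since V_DS = 0.999 V < V_ov = 1.34 V, the device is in the triode region.
I_D = k_n [V_ov · V_DS − ½ V_DS²] = 5.96 × [1.34 × 0.999 − 0.5 × 0.999²] = 5 mA.

Triode; I_D = 5.00 mA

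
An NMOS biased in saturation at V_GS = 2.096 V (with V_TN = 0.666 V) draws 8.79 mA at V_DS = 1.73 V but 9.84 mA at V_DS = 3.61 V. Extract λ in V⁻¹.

λ = 0.0714 V⁻¹

With V_GS fixed, I_D ∝ (1 + λ V_DS) in saturation, so I_D2/I_D1 = (1 + λ V_DS2)/(1 + λ V_DS1).
9.84/8.79 = 1.119 = (1 + 3.61 λ)/(1 + 1.73 λ).
Solving: λ (I_D1 V_DS2 − I_D2 V_DS1) = I_D2 − I_D1, so λ = (9.84 − 8.79) / (8.79 × 3.61 − 9.84 × 1.73) = 1.05 / 14.7 = 0.0714 V⁻¹.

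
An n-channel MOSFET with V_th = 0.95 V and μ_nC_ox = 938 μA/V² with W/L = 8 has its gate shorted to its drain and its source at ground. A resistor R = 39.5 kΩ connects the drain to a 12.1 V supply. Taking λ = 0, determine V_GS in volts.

With gate tied to drain, V_GS = V_DS ≥ V_GS − V_th, so the device is in saturation.
k_n = μ_nC_ox · (W/L) = 7.504 mA/V².
KCL at the drain: ½ k_n (V_GS − V_th)² = (V_DD − V_GS)/R.
Let x = V_GS − 0.95. Then 148 x² + x − 11.15 = 0, giving x = 0.271 V (positive root), so V_GS = 1.22 V.
I_D = (V_DD − V_GS)/R = (12.1 − 1.22) / 39.5 = 0.275 mA.

V_GS = 1.22 V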